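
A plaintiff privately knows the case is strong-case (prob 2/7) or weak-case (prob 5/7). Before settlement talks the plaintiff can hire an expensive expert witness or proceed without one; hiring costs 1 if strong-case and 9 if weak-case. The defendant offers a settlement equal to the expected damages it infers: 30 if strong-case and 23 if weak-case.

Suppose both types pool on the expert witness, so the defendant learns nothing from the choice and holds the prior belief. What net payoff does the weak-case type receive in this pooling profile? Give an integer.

Pooled settlement = 2/7·30 + 5/7·23 = 25.
weak-case pays cost 9 for the expert witness, so net payoff = 25 − 9 = 16.

16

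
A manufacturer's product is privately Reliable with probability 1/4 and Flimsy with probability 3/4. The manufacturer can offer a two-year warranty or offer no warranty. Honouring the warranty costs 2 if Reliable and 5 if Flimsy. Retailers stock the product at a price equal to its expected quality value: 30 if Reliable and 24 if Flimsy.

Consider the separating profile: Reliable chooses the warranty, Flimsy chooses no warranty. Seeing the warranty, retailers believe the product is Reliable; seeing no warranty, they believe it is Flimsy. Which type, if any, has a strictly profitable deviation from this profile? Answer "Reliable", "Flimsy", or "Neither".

Flimsy

The warranty pays 30; no warranty pays 24.
Reliable: assigned the warranty, nets 30 − 2 = 28; deviating to no warranty nets 24.
Flimsy: assigned no warranty, nets 24; deviating to the warranty nets 30 − 5 = 25.
The Flimsy type gains 1 by deviating.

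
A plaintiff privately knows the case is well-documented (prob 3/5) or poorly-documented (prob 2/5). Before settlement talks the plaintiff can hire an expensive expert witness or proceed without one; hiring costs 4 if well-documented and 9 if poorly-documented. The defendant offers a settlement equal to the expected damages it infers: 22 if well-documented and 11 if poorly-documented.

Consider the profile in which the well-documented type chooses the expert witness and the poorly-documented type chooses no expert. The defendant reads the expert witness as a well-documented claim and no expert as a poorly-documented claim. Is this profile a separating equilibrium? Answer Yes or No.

No

Under these beliefs, the expert witness earns settlement 22 and no expert earns settlement 11.
well-documented: the expert witness nets 22 − 4 = 18; no expert nets 11. well-documented prefers the expert witness.
poorly-documented: the expert witness nets 22 − 9 = 13; no expert nets 11. poorly-documented would deviate to the expert witness.
poorly-documented has a profitable deviation, so the profile is not an equilibrium.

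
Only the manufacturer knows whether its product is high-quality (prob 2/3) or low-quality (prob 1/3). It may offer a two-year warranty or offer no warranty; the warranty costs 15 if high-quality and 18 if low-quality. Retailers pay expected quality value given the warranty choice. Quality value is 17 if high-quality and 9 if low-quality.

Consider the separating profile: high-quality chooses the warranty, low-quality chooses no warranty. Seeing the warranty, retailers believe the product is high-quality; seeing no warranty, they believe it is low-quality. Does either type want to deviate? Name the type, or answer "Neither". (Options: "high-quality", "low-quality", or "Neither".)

The warranty pays 17; no warranty pays 9.
high-quality: assigned the warranty, nets 17 − 15 = 2; deviating to no warranty nets 9.
low-quality: assigned no warranty, nets 9; deviating to the warranty nets 17 − 18 = -1.
The high-quality type gains 7 by deviating.

high-quality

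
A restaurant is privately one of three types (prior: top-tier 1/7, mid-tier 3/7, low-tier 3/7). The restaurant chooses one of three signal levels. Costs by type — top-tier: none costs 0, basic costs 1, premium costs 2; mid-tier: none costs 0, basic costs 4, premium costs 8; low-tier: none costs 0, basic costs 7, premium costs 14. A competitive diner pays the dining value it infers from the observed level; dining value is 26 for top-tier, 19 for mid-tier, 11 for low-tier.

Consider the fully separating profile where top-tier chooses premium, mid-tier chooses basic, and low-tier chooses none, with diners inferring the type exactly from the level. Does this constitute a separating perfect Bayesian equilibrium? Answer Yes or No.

No

Separating price premiums: premium → 26, basic → 19, none → 11.
top-tier (assigned premium): none: 11 − 0 = 11; basic: 19 − 1 = 18; premium: 26 − 2 = 24. top-tier stays.
mid-tier (assigned basic): none: 11 − 0 = 11; basic: 19 − 4 = 15; premium: 26 − 8 = 18. mid-tier prefers premium.
low-tier (assigned none): none: 11 − 0 = 11; basic: 19 − 7 = 12; premium: 26 − 14 = 12. low-tier prefers basic.
At least one type deviates; the separating profile fails.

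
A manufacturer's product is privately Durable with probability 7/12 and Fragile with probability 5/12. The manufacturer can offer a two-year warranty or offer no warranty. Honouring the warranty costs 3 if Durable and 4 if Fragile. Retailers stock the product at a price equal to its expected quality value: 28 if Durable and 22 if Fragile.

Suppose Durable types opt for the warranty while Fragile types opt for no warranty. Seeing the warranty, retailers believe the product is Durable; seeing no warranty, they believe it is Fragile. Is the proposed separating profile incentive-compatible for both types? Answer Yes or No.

Under these beliefs, the warranty earns price 28 and no warranty earns price 22.
Durable: the warranty nets 28 − 3 = 25; no warranty nets 22. Durable prefers the warranty.
Fragile: the warranty nets 28 − 4 = 24; no warranty nets 22. Fragile would deviate to the warranty.
Fragile has a profitable deviation, so the profile is not an equilibrium.

No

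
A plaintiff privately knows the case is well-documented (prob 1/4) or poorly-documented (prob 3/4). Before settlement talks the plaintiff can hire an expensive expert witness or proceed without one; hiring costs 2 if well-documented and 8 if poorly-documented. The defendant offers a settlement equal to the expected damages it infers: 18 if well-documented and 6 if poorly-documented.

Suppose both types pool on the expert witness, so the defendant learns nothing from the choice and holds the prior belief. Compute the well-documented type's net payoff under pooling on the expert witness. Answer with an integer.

7

Pooled settlement = 1/4·18 + 3/4·6 = 9.
well-documented pays cost 2 for the expert witness, so net payoff = 9 − 2 = 7.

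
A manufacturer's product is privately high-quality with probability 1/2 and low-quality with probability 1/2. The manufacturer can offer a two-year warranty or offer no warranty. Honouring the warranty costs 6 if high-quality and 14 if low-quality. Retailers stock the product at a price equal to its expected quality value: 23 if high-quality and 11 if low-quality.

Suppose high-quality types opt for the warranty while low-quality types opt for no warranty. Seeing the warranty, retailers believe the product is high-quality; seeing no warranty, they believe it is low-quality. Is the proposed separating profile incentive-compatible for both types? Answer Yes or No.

Under these beliefs, the warranty earns price 23 and no warranty earns price 11.
high-quality: the warranty nets 23 − 6 = 17; no warranty nets 11. high-quality prefers the warranty.
low-quality: the warranty nets 23 − 14 = 9; no warranty nets 11. low-quality prefers no warranty.
Neither type deviates, so the separating profile is an equilibrium.

Yes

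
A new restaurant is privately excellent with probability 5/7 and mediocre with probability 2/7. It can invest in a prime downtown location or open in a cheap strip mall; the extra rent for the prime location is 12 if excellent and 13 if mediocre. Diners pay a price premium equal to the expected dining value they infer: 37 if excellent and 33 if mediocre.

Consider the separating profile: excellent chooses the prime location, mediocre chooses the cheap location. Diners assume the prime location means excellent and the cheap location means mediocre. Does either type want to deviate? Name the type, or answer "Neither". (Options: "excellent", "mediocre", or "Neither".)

excellent

The prime location pays 37; the cheap location pays 33.
excellent: assigned the prime location, nets 37 − 12 = 25; deviating to the cheap location nets 33.
mediocre: assigned the cheap location, nets 33; deviating to the prime location nets 37 − 13 = 24.
The excellent type gains 8 by deviating.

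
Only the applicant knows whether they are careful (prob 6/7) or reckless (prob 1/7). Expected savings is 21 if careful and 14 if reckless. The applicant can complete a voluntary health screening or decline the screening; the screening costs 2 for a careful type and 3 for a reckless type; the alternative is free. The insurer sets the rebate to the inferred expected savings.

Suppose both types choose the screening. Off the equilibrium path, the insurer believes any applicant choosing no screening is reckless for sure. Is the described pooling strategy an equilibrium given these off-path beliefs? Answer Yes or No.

Yes

On path, the insurer holds the prior and pays 6/7·21 + 1/7·14 = 20. Off path (no screening), believing reckless, it pays 14.
careful: the screening nets 20 − 2 = 18; no screening nets 14. careful stays.
reckless: the screening nets 20 − 3 = 17; no screening nets 14. reckless stays.
No type deviates, so pooling is sustained.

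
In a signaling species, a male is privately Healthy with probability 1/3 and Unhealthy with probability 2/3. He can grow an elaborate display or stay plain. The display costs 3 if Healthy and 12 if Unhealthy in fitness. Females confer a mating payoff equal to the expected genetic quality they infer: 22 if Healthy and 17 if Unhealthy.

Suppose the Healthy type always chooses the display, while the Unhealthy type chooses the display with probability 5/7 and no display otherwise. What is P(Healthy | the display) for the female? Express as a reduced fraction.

7/17

P(the display) = (1/3)·1 + (2/3)·(5/7) = 17/21.
By Bayes' rule, P(Healthy | the display) = (1/3) / (17/21) = 7/17.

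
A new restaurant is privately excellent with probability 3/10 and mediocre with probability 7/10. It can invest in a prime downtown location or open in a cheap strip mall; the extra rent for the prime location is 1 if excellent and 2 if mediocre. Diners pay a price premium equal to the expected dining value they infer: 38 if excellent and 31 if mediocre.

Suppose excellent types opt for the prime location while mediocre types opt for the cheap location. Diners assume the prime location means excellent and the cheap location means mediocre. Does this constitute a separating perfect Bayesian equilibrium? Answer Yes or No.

No

Under these beliefs, the prime location earns price premium 38 and the cheap location earns price premium 31.
excellent: the prime location nets 38 − 1 = 37; the cheap location nets 31. excellent prefers the prime location.
mediocre: the prime location nets 38 − 2 = 36; the cheap location nets 31. mediocre would deviate to the prime location.
mediocre has a profitable deviation, so the profile is not an equilibrium.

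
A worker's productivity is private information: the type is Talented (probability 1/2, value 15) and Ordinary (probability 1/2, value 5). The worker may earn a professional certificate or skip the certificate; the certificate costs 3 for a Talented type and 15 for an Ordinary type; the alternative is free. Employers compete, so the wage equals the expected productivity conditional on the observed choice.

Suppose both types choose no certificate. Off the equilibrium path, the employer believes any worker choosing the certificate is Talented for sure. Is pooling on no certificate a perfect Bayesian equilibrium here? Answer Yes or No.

No

On path, the employer holds the prior and pays 1/2·15 + 1/2·5 = 10. Off path (the certificate), believing Talented, it pays 15.
Talented: no certificate nets 10; the certificate nets 15 − 3 = 12. Talented would deviate.
Ordinary: no certificate nets 10; the certificate nets 15 − 15 = 0. Ordinary stays.
A type deviates, so pooling fails.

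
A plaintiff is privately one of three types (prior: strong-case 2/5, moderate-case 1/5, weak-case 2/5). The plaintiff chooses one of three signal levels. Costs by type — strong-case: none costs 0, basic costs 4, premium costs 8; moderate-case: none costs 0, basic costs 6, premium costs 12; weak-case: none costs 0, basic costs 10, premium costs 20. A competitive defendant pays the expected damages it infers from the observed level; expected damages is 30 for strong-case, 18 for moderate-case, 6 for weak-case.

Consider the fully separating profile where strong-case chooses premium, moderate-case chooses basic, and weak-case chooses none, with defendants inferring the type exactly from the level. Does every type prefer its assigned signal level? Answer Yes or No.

No

Separating settlements: premium → 30, basic → 18, none → 6.
strong-case (assigned premium): none: 6 − 0 = 6; basic: 18 − 4 = 14; premium: 30 − 8 = 22. strong-case stays.
moderate-case (assigned basic): none: 6 − 0 = 6; basic: 18 − 6 = 12; premium: 30 − 12 = 18. moderate-case prefers premium.
weak-case (assigned none): none: 6 − 0 = 6; basic: 18 − 10 = 8; premium: 30 − 20 = 10. weak-case prefers premium.
At least one type deviates; the separating profile fails.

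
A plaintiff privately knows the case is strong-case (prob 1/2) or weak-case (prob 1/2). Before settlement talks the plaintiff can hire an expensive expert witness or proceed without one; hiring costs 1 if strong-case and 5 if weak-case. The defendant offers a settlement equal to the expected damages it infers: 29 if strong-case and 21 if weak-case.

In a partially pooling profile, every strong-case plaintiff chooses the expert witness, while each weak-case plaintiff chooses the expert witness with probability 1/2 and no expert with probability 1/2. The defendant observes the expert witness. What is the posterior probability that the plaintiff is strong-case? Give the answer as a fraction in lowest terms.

2/3

P(the expert witness) = (1/2)·1 + (1/2)·(1/2) = 3/4.
By Bayes' rule, P(strong-case | the expert witness) = (1/2) / (3/4) = 2/3.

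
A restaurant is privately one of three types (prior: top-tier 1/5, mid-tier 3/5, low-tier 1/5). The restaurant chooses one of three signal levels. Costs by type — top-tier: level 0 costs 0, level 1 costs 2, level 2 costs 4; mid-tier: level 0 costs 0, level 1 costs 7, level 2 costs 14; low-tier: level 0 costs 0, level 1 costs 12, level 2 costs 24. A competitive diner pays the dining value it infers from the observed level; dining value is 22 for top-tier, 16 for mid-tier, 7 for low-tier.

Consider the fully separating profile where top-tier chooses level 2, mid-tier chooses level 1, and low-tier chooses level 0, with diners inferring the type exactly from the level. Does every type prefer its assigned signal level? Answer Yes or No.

Separating price premiums: level 2 → 22, level 1 → 16, level 0 → 7.
top-tier (assigned level 2): level 0: 7 − 0 = 7; level 1: 16 − 2 = 14; level 2: 22 − 4 = 18. top-tier stays.
mid-tier (assigned level 1): level 0: 7 − 0 = 7; level 1: 16 − 7 = 9; level 2: 22 − 14 = 8. mid-tier stays.
low-tier (assigned level 0): level 0: 7 − 0 = 7; level 1: 16 − 12 = 4; level 2: 22 − 24 = -2. low-tier stays.
Every type prefers its assigned level; separation holds.

Yes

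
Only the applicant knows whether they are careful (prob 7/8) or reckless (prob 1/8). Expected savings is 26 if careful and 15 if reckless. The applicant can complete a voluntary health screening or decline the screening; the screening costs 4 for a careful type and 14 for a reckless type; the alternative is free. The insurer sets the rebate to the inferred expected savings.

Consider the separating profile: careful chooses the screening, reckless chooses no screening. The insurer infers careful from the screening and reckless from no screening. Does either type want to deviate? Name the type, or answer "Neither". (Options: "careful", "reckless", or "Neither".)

Neither

The screening pays 26; no screening pays 15.
careful: assigned the screening, nets 26 − 4 = 22; deviating to no screening nets 15.
reckless: assigned no screening, nets 15; deviating to the screening nets 26 − 14 = 12.
Both types strictly prefer their assigned action; no profitable deviation.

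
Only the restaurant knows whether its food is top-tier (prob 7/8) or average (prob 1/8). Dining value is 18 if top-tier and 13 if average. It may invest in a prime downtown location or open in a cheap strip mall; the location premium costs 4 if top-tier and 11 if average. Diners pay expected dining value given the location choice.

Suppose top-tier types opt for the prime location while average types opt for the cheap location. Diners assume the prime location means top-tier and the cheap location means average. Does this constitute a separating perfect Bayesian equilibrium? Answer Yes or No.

Under these beliefs, the prime location earns price premium 18 and the cheap location earns price premium 13.
top-tier: the prime location nets 18 − 4 = 14; the cheap location nets 13. top-tier prefers the prime location.
average: the prime location nets 18 − 11 = 7; the cheap location nets 13. average prefers the cheap location.
Neither type deviates, so the separating profile is an equilibrium.

Yes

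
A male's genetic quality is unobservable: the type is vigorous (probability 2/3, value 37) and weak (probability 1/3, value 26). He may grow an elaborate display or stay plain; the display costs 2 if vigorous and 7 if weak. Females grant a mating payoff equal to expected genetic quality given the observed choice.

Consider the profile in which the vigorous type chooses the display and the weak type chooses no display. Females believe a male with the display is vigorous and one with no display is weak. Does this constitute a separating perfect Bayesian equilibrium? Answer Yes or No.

Under these beliefs, the display earns mating payoff 37 and no display earns mating payoff 26.
vigorous: the display nets 37 − 2 = 35; no display nets 26. vigorous prefers the display.
weak: the display nets 37 − 7 = 30; no display nets 26. weak would deviate to the display.
weak has a profitable deviation, so the profile is not an equilibrium.

No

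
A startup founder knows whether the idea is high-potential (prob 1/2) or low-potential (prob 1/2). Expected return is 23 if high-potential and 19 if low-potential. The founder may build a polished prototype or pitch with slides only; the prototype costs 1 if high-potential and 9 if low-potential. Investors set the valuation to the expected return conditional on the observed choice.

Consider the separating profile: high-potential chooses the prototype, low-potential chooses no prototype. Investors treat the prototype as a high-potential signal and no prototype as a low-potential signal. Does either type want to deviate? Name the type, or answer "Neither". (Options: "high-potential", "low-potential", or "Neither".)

Neither

The prototype pays 23; no prototype pays 19.
high-potential: assigned the prototype, nets 23 − 1 = 22; deviating to no prototype nets 19.
low-potential: assigned no prototype, nets 19; deviating to the prototype nets 23 − 9 = 14.
Both types strictly prefer their assigned action; no profitable deviation.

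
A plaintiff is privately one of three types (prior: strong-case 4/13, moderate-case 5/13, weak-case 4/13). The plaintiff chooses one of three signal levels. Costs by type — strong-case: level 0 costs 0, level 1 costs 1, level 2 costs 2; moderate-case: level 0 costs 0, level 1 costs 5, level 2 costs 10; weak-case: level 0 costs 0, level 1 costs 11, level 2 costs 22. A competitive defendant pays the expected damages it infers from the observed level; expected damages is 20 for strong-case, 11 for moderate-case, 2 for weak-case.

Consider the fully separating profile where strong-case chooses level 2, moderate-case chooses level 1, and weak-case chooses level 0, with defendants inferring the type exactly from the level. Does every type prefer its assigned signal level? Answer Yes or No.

No

Separating settlements: level 2 → 20, level 1 → 11, level 0 → 2.
strong-case (assigned level 2): level 0: 2 − 0 = 2; level 1: 11 − 1 = 10; level 2: 20 − 2 = 18. strong-case stays.
moderate-case (assigned level 1): level 0: 2 − 0 = 2; level 1: 11 − 5 = 6; level 2: 20 − 10 = 10. moderate-case prefers level 2.
weak-case (assigned level 0): level 0: 2 − 0 = 2; level 1: 11 − 11 = 0; level 2: 20 − 22 = -2. weak-case stays.
At least one type deviates; the separating profile fails.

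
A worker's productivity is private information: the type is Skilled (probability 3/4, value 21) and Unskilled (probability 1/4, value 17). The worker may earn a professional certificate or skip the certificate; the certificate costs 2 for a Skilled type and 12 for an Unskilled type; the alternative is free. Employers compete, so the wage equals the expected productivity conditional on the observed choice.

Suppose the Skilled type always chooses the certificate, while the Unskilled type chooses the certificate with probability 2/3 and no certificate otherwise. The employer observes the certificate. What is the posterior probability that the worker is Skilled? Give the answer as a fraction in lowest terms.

9/11

P(the certificate) = (3/4)·1 + (1/4)·(2/3) = 11/12.
By Bayes' rule, P(Skilled | the certificate) = (3/4) / (11/12) = 9/11.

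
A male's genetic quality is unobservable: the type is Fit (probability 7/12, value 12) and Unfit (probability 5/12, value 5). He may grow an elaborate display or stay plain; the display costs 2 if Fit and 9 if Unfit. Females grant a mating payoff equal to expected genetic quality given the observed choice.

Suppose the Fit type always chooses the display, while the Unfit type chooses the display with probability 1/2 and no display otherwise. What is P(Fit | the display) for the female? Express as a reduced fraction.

P(the display) = (7/12)·1 + (5/12)·(1/2) = 19/24.
By Bayes' rule, P(Fit | the display) = (7/12) / (19/24) = 14/19.

14/19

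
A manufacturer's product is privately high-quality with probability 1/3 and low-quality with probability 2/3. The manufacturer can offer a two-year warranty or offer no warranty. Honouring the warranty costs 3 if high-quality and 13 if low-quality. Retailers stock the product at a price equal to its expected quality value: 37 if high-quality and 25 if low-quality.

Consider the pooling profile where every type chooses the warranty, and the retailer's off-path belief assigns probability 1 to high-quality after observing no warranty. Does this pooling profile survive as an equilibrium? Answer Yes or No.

On path, the retailer holds the prior and pays 1/3·37 + 2/3·25 = 29. Off path (no warranty), believing high-quality, it pays 37.
high-quality: the warranty nets 29 − 3 = 26; no warranty nets 37. high-quality would deviate.
low-quality: the warranty nets 29 − 13 = 16; no warranty nets 37. low-quality would deviate.
A type deviates, so pooling fails.

No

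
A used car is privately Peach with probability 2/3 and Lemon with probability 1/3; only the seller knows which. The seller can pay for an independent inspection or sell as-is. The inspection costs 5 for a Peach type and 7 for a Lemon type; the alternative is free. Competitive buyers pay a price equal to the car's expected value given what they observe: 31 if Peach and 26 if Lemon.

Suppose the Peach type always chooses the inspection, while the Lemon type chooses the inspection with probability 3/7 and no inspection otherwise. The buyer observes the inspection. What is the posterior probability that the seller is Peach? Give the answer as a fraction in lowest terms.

14/17

P(the inspection) = (2/3)·1 + (1/3)·(3/7) = 17/21.
By Bayes' rule, P(Peach | the inspection) = (2/3) / (17/21) = 14/17.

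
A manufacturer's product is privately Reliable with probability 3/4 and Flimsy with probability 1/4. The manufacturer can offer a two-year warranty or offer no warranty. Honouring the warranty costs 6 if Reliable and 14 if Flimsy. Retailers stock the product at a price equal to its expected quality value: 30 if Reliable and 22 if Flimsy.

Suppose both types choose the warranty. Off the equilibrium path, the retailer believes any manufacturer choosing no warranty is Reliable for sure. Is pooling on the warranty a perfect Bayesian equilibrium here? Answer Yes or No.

No

On path, the retailer holds the prior and pays 3/4·30 + 1/4·22 = 28. Off path (no warranty), believing Reliable, it pays 30.
Reliable: the warranty nets 28 − 6 = 22; no warranty nets 30. Reliable would deviate.
Flimsy: the warranty nets 28 − 14 = 14; no warranty nets 30. Flimsy would deviate.
A type deviates, so pooling fails.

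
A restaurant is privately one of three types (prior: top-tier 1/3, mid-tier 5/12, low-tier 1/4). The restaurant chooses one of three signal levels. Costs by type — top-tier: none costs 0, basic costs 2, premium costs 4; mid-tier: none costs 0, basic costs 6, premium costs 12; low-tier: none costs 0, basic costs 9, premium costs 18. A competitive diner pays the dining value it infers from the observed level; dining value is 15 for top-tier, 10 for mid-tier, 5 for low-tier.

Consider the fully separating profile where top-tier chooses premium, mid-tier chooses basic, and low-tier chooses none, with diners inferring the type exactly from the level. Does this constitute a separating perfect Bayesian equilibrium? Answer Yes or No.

Separating price premiums: premium → 15, basic → 10, none → 5.
top-tier (assigned premium): none: 5 − 0 = 5; basic: 10 − 2 = 8; premium: 15 − 4 = 11. top-tier stays.
mid-tier (assigned basic): none: 5 − 0 = 5; basic: 10 − 6 = 4; premium: 15 − 12 = 3. mid-tier prefers none.
low-tier (assigned none): none: 5 − 0 = 5; basic: 10 − 9 = 1; premium: 15 − 18 = -3. low-tier stays.
At least one type deviates; the separating profile fails.

No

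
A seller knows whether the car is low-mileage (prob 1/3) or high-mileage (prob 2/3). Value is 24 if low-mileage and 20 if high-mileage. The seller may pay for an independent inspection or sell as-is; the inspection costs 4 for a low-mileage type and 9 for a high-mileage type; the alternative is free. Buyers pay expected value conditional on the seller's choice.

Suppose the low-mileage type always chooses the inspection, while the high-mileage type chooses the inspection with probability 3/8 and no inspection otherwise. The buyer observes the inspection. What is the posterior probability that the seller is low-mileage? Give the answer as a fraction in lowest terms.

P(the inspection) = (1/3)·1 + (2/3)·(3/8) = 7/12.
By Bayes' rule, P(low-mileage | the inspection) = (1/3) / (7/12) = 4/7.

4/7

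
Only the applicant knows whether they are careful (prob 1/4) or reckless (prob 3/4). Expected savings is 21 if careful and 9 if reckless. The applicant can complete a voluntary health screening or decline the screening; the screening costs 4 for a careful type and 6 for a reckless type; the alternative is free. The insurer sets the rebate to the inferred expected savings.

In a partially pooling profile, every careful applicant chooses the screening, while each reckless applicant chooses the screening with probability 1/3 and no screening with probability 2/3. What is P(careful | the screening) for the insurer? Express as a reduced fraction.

1/2

P(the screening) = (1/4)·1 + (3/4)·(1/3) = 1/2.
By Bayes' rule, P(careful | the screening) = (1/4) / (1/2) = 1/2.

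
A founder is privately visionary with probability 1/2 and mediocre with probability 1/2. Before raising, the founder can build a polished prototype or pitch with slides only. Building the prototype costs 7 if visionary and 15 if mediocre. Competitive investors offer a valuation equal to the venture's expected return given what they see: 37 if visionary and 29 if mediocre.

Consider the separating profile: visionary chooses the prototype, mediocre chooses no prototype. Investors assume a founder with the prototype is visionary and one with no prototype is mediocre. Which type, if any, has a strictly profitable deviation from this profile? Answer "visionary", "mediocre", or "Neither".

Neither

The prototype pays 37; no prototype pays 29.
visionary: assigned the prototype, nets 37 − 7 = 30; deviating to no prototype nets 29.
mediocre: assigned no prototype, nets 29; deviating to the prototype nets 37 − 15 = 22.
Both types strictly prefer their assigned action; no profitable deviation.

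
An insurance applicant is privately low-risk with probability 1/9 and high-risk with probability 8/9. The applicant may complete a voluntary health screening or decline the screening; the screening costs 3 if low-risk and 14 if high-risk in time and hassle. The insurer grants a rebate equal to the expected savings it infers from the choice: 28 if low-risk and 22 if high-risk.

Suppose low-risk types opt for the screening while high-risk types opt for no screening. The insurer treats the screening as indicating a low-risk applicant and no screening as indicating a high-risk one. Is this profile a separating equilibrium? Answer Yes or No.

Under these beliefs, the screening earns rebate 28 and no screening earns rebate 22.
low-risk: the screening nets 28 − 3 = 25; no screening nets 22. low-risk prefers the screening.
high-risk: the screening nets 28 − 14 = 14; no screening nets 22. high-risk prefers no screening.
Neither type deviates, so the separating profile is an equilibrium.

Yes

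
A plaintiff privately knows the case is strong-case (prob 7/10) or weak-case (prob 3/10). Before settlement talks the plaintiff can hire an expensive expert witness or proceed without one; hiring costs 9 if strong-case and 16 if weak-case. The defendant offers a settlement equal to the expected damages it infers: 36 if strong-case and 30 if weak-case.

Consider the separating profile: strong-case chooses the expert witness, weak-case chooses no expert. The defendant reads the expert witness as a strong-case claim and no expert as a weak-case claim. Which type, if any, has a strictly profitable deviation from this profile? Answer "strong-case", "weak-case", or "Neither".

The expert witness pays 36; no expert pays 30.
strong-case: assigned the expert witness, nets 36 − 9 = 27; deviating to no expert nets 30.
weak-case: assigned no expert, nets 30; deviating to the expert witness nets 36 − 16 = 20.
The strong-case type gains 3 by deviating.

strong-case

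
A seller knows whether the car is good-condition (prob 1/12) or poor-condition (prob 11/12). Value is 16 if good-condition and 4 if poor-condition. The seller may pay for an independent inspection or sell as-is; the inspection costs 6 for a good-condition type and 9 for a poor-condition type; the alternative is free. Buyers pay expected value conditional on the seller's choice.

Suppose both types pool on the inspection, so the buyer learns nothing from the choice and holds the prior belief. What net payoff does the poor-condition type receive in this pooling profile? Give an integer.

-4

Pooled price = 1/12·16 + 11/12·4 = 5.
poor-condition pays cost 9 for the inspection, so net payoff = 5 − 9 = -4.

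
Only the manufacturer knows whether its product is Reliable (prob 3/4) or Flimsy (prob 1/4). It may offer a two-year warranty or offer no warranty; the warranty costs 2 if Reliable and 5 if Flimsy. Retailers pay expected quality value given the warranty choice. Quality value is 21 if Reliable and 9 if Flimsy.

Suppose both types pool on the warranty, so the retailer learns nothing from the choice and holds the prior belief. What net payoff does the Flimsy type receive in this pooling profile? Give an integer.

Pooled price = 3/4·21 + 1/4·9 = 18.
Flimsy pays cost 5 for the warranty, so net payoff = 18 − 5 = 13.

13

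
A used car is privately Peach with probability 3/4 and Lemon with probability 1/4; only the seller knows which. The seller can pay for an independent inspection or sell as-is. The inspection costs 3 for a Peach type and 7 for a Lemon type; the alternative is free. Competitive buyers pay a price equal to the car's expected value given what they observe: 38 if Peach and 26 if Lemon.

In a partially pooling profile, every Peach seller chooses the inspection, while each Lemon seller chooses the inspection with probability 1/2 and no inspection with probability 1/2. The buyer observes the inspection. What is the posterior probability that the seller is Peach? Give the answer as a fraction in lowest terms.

P(the inspection) = (3/4)·1 + (1/4)·(1/2) = 7/8.
By Bayes' rule, P(Peach | the inspection) = (3/4) / (7/8) = 6/7.

6/7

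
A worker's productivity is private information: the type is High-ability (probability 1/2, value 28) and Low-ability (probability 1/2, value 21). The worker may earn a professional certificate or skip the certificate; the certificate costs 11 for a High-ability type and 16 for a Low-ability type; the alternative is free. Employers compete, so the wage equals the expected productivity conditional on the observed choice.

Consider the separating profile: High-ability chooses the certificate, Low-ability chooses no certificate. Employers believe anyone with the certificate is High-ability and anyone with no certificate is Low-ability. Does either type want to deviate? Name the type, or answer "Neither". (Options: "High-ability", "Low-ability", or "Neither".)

The certificate pays 28; no certificate pays 21.
High-ability: assigned the certificate, nets 28 − 11 = 17; deviating to no certificate nets 21.
Low-ability: assigned no certificate, nets 21; deviating to the certificate nets 28 − 16 = 12.
The High-ability type gains 4 by deviating.

High-ability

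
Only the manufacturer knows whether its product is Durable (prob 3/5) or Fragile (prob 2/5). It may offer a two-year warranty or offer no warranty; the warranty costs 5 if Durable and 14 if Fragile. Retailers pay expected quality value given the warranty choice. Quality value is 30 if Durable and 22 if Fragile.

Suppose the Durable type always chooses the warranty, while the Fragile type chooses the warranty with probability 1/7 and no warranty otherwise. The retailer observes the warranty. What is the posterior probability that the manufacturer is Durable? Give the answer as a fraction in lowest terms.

P(the warranty) = (3/5)·1 + (2/5)·(1/7) = 23/35.
By Bayes' rule, P(Durable | the warranty) = (3/5) / (23/35) = 21/23.

21/23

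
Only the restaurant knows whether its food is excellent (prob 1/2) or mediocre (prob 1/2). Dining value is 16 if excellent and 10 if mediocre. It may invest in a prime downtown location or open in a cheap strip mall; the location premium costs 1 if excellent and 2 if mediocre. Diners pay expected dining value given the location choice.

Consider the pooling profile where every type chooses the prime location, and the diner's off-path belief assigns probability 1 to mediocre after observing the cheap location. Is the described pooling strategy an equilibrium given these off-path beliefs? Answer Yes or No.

Yes

On path, the diner holds the prior and pays 1/2·16 + 1/2·10 = 13. Off path (the cheap location), believing mediocre, it pays 10.
excellent: the prime location nets 13 − 1 = 12; the cheap location nets 10. excellent stays.
mediocre: the prime location nets 13 − 2 = 11; the cheap location nets 10. mediocre stays.
No type deviates, so pooling is sustained.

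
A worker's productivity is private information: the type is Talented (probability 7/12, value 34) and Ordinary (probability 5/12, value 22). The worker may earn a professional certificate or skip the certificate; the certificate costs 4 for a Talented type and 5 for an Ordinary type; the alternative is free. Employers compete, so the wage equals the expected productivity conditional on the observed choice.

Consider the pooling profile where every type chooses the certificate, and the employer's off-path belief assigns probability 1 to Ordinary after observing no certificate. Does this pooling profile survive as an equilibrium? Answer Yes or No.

Yes

On path, the employer holds the prior and pays 7/12·34 + 5/12·22 = 29. Off path (no certificate), believing Ordinary, it pays 22.
Talented: the certificate nets 29 − 4 = 25; no certificate nets 22. Talented stays.
Ordinary: the certificate nets 29 − 5 = 24; no certificate nets 22. Ordinary stays.
No type deviates, so pooling is sustained.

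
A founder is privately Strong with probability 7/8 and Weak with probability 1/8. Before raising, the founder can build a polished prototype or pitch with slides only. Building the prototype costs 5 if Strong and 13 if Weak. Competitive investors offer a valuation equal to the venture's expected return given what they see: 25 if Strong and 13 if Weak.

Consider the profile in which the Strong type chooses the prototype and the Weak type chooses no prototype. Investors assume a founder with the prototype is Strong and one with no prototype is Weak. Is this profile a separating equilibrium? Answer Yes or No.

Yes

Under these beliefs, the prototype earns valuation 25 and no prototype earns valuation 13.
Strong: the prototype nets 25 − 5 = 20; no prototype nets 13. Strong prefers the prototype.
Weak: the prototype nets 25 − 13 = 12; no prototype nets 13. Weak prefers no prototype.
Neither type deviates, so the separating profile is an equilibrium.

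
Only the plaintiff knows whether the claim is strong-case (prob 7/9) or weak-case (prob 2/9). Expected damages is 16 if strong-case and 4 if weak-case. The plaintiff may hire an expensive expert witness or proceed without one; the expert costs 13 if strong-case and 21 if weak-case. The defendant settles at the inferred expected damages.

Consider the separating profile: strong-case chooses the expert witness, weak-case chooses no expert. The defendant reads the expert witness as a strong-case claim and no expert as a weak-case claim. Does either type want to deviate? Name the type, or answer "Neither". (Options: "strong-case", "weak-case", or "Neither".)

strong-case

The expert witness pays 16; no expert pays 4.
strong-case: assigned the expert witness, nets 16 − 13 = 3; deviating to no expert nets 4.
weak-case: assigned no expert, nets 4; deviating to the expert witness nets 16 − 21 = -5.
The strong-case type gains 1 by deviating.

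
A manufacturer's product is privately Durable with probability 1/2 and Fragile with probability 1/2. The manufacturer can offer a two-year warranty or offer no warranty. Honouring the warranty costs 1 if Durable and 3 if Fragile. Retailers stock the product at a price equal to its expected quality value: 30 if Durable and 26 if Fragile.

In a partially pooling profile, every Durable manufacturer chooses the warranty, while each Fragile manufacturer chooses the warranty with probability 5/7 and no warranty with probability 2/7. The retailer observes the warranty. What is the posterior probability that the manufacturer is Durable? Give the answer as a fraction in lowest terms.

P(the warranty) = (1/2)·1 + (1/2)·(5/7) = 6/7.
By Bayes' rule, P(Durable | the warranty) = (1/2) / (6/7) = 7/12.

7/12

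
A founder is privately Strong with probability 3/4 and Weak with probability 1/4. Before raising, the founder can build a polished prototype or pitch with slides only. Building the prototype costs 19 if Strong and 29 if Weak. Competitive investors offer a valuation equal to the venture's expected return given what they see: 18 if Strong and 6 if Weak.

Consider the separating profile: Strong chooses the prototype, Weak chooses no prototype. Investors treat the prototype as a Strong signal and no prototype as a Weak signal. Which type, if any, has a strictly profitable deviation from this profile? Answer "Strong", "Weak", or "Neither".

The prototype pays 18; no prototype pays 6.
Strong: assigned the prototype, nets 18 − 19 = -1; deviating to no prototype nets 6.
Weak: assigned no prototype, nets 6; deviating to the prototype nets 18 − 29 = -11.
The Strong type gains 7 by deviating.

Strong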